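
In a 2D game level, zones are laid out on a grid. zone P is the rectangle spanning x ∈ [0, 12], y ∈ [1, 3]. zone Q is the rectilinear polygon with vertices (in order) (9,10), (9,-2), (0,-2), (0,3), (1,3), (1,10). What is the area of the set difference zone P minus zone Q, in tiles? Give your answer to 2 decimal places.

|zone P| = 24, |zone P∩zone Q| = 18.
|zone P ∖ zone Q| = |zone P| − |zone P∩zone Q| = 24 − 18 = 6.00.

6.00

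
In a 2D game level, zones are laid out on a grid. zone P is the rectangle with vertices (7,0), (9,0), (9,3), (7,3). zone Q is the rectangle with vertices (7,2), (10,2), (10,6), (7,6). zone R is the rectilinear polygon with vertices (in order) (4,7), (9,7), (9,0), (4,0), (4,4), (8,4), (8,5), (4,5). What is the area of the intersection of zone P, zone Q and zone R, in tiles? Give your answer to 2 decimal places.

The intersection is the polygon with vertices (9,2), (7,2), (7,3), (9,3).
By the shoelace formula its area is 2.00.

2.00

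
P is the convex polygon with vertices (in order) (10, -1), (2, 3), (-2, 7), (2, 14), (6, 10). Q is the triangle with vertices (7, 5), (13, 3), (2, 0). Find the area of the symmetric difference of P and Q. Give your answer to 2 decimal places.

78.10

|P| = 80, |Q| = 20, |P∩Q| = 10.9514.
|P △ Q| = |P| + |Q| − 2·|P∩Q| = 80 + 20 − 21.9029 = 78.10.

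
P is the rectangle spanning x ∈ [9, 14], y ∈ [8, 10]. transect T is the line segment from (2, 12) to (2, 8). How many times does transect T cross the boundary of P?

0

The segment lies entirely outside P and never meets its boundary.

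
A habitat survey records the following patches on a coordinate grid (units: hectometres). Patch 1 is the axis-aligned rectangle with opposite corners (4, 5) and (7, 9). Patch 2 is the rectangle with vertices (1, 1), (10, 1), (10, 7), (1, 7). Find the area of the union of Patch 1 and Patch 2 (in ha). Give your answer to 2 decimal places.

By inclusion–exclusion:
Individual areas: |Patch 1| = 12, |Patch 2| = 54.
|Patch 1∩Patch 2|: x∈[4,7], y∈[5,7] → 3·2 = 6.
|Patch 1 ∪ Patch 2| = 66 − 6 = 60.00.

60.00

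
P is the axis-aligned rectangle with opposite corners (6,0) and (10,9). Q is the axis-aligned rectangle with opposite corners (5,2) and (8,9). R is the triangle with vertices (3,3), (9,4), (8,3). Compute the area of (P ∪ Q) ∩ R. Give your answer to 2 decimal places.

2.17

The region (P ∪ Q) ∩ R is the polygon with vertices (5,3.333), (9,4), (8,3), (5,3).
By the shoelace formula its area is 2.17.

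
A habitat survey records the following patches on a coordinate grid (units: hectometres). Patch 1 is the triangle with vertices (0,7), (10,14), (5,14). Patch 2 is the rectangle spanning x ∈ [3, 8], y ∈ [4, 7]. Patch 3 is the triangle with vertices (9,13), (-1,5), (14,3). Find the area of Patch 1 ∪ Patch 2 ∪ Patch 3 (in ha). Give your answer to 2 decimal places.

By inclusion–exclusion:
Individual areas: |Patch 1| = 17.5, |Patch 2| = 15, |Patch 3| = 70.
|Patch 1∩Patch 2| = 0.
|Patch 1∩Patch 3| = 0.
|Patch 2∩Patch 3| = 14.1833.
|Patch 1∩Patch 2∩Patch 3| = 0.
|Patch 1 ∪ Patch 2 ∪ Patch 3| = 102.5 − 14.1833 + 0 = 88.32.

88.32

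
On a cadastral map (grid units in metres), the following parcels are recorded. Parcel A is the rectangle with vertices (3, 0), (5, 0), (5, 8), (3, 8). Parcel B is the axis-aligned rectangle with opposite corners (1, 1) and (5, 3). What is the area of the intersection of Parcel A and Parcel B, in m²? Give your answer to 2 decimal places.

4.00

|Parcel A∩Parcel B|: x∈[3,5], y∈[1,3] → 2·2 = 4.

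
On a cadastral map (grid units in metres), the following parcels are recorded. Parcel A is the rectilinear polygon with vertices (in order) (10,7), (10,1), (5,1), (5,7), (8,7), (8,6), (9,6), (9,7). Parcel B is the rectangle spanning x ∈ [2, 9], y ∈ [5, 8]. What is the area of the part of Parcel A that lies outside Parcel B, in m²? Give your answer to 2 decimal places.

|Parcel A| = 29, |Parcel A∩Parcel B| = 7.
|Parcel A ∖ Parcel B| = |Parcel A| − |Parcel A∩Parcel B| = 29 − 7 = 22.00.

22.00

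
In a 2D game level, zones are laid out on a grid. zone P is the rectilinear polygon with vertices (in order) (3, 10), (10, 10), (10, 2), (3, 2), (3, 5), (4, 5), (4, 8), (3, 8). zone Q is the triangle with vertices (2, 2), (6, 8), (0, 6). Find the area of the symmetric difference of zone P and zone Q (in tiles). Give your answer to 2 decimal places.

60.83

|zone P| = 53, |zone Q| = 14, |zone P∩zone Q| = 3.0833.
|zone P △ zone Q| = |zone P| + |zone Q| − 2·|zone P∩zone Q| = 53 + 14 − 6.1667 = 60.83.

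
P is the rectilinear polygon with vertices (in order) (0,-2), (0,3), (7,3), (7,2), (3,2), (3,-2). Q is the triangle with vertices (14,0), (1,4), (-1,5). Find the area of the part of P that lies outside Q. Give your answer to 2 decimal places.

|P| = 19, |P∩Q| = 0.4968.
|P ∖ Q| = |P| − |P∩Q| = 19 − 0.4968 = 18.50.

18.50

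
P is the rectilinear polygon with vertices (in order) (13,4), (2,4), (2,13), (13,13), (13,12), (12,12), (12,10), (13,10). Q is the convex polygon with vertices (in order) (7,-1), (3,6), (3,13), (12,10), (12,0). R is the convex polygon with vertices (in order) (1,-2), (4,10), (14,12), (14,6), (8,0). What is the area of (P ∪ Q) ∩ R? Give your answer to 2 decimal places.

|P ∪ Q| = 126.6429.
|(P ∪ Q) ∩ R| = 83.56.

83.56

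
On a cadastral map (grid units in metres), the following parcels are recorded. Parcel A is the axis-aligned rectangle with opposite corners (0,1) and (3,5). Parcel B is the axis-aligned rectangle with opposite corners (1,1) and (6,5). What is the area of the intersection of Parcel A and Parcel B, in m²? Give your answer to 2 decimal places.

8.00

|Parcel A∩Parcel B|: x∈[1,3], y∈[1,5] → 2·4 = 8.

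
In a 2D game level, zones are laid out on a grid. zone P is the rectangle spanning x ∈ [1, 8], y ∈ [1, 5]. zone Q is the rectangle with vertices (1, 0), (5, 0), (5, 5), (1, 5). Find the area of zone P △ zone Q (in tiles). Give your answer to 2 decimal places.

|zone P∩zone Q|: x∈[1,5], y∈[1,5] → 4·4 = 16.
|zone P △ zone Q| = |zone P| + |zone Q| − 2·|zone P∩zone Q| = 28 + 20 − 32 = 16.00.

16.00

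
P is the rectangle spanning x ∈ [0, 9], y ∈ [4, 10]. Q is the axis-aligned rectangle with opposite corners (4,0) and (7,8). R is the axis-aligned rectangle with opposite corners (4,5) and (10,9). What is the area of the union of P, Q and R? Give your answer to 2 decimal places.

By inclusion–exclusion:
Individual areas: |P| = 54, |Q| = 24, |R| = 24.
|P∩Q|: x∈[4,7], y∈[4,8] → 3·4 = 12.
|P∩R|: x∈[4,9], y∈[5,9] → 5·4 = 20.
|Q∩R|: x∈[4,7], y∈[5,8] → 3·3 = 9.
|P∩Q∩R| = 9.
|P ∪ Q ∪ R| = 102 − 41 + 9 = 70.00.

70.00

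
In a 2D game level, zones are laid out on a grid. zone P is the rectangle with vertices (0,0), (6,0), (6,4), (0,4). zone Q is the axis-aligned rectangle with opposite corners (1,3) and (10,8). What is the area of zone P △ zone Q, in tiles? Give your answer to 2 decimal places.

59.00

|zone P∩zone Q|: x∈[1,6], y∈[3,4] → 5·1 = 5.
|zone P △ zone Q| = |zone P| + |zone Q| − 2·|zone P∩zone Q| = 24 + 45 − 10 = 59.00.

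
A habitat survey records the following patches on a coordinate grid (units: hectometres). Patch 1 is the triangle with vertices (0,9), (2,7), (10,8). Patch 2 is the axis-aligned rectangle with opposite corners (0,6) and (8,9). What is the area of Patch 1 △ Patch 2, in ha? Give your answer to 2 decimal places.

|Patch 1| = 9, |Patch 2| = 24, |Patch 1∩Patch 2| = 8.55.
|Patch 1 △ Patch 2| = |Patch 1| + |Patch 2| − 2·|Patch 1∩Patch 2| = 9 + 24 − 17.1 = 15.90.

15.90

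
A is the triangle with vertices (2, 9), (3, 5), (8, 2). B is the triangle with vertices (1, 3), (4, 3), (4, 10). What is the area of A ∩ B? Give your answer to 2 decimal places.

3.11

The intersection is the polygon with vertices (3,5), (2.579,6.684), (3.048,7.778), (4,6.667), (4,4.4).
By the shoelace formula its area is 3.11.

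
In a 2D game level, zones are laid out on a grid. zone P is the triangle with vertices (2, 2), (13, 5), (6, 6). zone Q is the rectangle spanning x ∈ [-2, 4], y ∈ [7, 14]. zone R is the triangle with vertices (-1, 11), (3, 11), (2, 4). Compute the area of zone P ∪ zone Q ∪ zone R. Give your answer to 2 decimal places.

By inclusion–exclusion:
Individual areas: |zone P| = 16, |zone Q| = 42, |zone R| = 14.
|zone P∩zone Q| = 0.
|zone P∩zone R| = 0.
|zone Q∩zone R| = 11.4286.
|zone P∩zone Q∩zone R| = 0.
|zone P ∪ zone Q ∪ zone R| = 72 − 11.4286 + 0 = 60.57.

60.57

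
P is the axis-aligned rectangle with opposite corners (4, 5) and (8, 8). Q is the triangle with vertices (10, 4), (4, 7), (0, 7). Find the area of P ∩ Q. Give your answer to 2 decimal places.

2.93

The intersection is the polygon with vertices (4,7), (8,5), (6.667,5), (4,5.8).
By the shoelace formula its area is 2.93.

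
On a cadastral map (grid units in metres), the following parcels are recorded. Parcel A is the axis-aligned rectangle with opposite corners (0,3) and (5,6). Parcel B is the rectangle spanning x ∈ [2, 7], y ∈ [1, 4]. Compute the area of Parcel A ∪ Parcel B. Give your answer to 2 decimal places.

By inclusion–exclusion:
Individual areas: |Parcel A| = 15, |Parcel B| = 15.
|Parcel A∩Parcel B|: x∈[2,5], y∈[3,4] → 3·1 = 3.
|Parcel A ∪ Parcel B| = 30 − 3 = 27.00.

27.00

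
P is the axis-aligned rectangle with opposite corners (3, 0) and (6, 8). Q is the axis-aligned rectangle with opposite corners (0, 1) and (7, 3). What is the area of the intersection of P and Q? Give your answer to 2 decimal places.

|P∩Q|: x∈[3,6], y∈[1,3] → 3·2 = 6.

6.00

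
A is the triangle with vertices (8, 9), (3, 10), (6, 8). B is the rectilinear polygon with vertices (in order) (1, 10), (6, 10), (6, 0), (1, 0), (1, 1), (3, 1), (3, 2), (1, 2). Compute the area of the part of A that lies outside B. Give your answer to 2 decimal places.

1.40

|A| = 3.5, |A∩B| = 2.1.
|A ∖ B| = |A| − |A∩B| = 3.5 − 2.1 = 1.40.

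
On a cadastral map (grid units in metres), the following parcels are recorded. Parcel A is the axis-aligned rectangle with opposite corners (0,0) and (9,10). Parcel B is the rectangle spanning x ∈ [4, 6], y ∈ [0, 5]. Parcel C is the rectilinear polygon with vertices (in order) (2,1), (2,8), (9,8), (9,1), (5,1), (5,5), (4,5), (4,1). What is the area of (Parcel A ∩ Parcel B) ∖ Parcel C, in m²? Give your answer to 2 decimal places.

6.00

|Parcel A ∩ Parcel B| = 10.
|(Parcel A ∩ Parcel B) ∩ Parcel C| = 4.
|(Parcel A ∩ Parcel B) ∖ Parcel C| = 10 − 4 = 6.00.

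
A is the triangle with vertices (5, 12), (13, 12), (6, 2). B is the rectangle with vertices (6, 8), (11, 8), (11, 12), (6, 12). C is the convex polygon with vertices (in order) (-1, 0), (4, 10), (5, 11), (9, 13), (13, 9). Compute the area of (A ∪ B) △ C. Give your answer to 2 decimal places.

|A ∪ B| = 40.4571.
|(A ∪ B) ∩ C| = 32.5868.
|(A ∪ B) △ C| = 40.4571 + 64.5 − 65.1736 = 39.78.

39.78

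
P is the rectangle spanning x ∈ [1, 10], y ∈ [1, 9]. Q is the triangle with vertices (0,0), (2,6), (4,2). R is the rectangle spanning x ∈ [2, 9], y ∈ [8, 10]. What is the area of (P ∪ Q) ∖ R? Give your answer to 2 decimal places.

|P ∪ Q| = 73.5.
|(P ∪ Q) ∩ R| = 7.
|(P ∪ Q) ∖ R| = 73.5 − 7 = 66.50.

66.50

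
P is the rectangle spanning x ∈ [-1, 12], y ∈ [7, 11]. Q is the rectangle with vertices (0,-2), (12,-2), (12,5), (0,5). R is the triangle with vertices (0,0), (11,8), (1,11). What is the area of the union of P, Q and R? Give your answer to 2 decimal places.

151.41

By inclusion–exclusion:
Individual areas: |P| = 52, |Q| = 84, |R| = 56.5.
|P∩Q| = 0 (no overlap).
|P∩R| = 25.0398.
|Q∩R| = 16.0511.
|P∩Q∩R| = 0.
|P ∪ Q ∪ R| = 192.5 − 41.0909 + 0 = 151.41.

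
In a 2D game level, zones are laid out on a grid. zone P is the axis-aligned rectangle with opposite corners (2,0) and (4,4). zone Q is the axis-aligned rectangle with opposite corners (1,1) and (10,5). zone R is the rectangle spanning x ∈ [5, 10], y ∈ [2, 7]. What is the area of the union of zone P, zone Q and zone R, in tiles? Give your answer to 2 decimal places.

48.00

By inclusion–exclusion:
Individual areas: |zone P| = 8, |zone Q| = 36, |zone R| = 25.
|zone P∩zone Q|: x∈[2,4], y∈[1,4] → 2·3 = 6.
|zone P∩zone R| = 0 (no overlap).
|zone Q∩zone R|: x∈[5,10], y∈[2,5] → 5·3 = 15.
|zone P∩zone Q∩zone R| = 0.
|zone P ∪ zone Q ∪ zone R| = 69 − 21 + 0 = 48.00.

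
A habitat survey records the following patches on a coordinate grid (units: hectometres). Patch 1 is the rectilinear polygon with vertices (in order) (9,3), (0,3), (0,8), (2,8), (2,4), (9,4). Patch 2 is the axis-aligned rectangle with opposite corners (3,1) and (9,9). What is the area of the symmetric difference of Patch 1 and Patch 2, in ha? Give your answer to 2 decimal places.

|Patch 1| = 17, |Patch 2| = 48, |Patch 1∩Patch 2| = 6.
|Patch 1 △ Patch 2| = |Patch 1| + |Patch 2| − 2·|Patch 1∩Patch 2| = 17 + 48 − 12 = 53.00.

53.00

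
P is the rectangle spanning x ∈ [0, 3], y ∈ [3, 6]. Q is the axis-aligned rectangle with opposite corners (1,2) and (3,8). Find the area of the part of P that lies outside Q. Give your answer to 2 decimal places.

|P∩Q|: x∈[1,3], y∈[3,6] → 2·3 = 6.
|P| = 9.
|P ∖ Q| = |P| − |P∩Q| = 9 − 6 = 3.00.

3.00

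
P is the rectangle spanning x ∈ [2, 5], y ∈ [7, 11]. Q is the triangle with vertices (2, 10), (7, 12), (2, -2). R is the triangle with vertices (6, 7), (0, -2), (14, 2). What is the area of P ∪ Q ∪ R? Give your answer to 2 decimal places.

78.85

By inclusion–exclusion:
Individual areas: |P| = 12, |Q| = 30, |R| = 51.
|P∩Q| = 10.75.
|P∩R| = 0.
|Q∩R| = 3.3966.
|P∩Q∩R| = 0.
|P ∪ Q ∪ R| = 93 − 14.1466 + 0 = 78.85.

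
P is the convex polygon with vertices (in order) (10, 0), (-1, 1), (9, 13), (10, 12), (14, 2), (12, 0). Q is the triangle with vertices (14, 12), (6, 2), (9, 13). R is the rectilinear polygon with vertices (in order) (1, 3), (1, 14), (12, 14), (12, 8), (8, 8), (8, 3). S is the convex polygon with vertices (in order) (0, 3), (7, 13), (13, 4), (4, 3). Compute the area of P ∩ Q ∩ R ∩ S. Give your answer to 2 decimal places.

The intersection is the polygon with vertices (8,8), (8,4.5), (7.073,3.341), (6.344,3.26), (8.419,10.871), (10.333,8).
By the shoelace formula its area is 8.02.

8.02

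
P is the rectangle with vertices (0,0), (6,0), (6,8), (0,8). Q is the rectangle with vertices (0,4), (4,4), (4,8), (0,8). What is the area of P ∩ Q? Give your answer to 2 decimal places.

16.00

|P∩Q|: x∈[0,4], y∈[4,8] → 4·4 = 16.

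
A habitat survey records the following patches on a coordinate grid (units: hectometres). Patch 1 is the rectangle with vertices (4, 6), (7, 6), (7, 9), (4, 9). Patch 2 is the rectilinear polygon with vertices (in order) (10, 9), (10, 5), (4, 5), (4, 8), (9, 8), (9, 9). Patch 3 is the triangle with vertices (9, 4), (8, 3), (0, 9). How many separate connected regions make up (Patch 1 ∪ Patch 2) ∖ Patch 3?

(Patch 1 ∪ Patch 2) ∖ Patch 3 splits into 2 disjoint pieces (area 19.1556, area 0.6667).

2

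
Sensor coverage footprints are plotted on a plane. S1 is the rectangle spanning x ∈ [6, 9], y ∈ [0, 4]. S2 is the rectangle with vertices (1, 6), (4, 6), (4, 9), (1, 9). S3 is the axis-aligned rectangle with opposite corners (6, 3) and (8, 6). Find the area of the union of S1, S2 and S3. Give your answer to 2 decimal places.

25.00

By inclusion–exclusion:
Individual areas: |S1| = 12, |S2| = 9, |S3| = 6.
|S1∩S2| = 0 (no overlap).
|S1∩S3|: x∈[6,8], y∈[3,4] → 2·1 = 2.
|S2∩S3| = 0 (no overlap).
|S1∩S2∩S3| = 0.
|S1 ∪ S2 ∪ S3| = 27 − 2 + 0 = 25.00.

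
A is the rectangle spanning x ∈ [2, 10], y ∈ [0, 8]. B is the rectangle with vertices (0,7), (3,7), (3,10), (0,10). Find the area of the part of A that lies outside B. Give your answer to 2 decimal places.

|A∩B|: x∈[2,3], y∈[7,8] → 1·1 = 1.
|A| = 64.
|A ∖ B| = |A| − |A∩B| = 64 − 1 = 63.00.

63.00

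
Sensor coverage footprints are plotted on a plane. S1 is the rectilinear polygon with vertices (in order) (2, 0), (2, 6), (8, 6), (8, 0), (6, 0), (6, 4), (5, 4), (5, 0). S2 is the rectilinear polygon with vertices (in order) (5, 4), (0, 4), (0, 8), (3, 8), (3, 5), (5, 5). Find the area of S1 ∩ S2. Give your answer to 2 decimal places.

The intersection is the polygon with vertices (2,6), (3,6), (3,5), (5,5), (5,4), (2,4).
By the shoelace formula its area is 4.00.

4.00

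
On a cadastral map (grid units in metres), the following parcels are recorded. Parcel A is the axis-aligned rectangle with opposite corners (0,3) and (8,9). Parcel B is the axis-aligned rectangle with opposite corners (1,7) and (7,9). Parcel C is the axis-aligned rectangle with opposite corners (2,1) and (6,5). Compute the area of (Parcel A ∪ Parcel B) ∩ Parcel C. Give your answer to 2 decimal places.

The region (Parcel A ∪ Parcel B) ∩ Parcel C is the polygon with vertices (2,3), (2,5), (6,5), (6,3).
By the shoelace formula its area is 8.00.

8.00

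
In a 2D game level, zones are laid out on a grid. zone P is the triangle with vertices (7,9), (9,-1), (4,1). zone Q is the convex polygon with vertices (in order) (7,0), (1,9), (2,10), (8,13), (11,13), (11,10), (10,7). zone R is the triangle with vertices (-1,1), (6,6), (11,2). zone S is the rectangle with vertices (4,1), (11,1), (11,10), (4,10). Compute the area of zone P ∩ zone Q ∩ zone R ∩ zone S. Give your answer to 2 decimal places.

9.93

The intersection is the polygon with vertices (5.947,1.579), (4.84,3.24), (5.829,5.878), (6,6), (7.905,4.476), (8.227,2.864), (7.741,1.728).
By the shoelace formula its area is 9.93.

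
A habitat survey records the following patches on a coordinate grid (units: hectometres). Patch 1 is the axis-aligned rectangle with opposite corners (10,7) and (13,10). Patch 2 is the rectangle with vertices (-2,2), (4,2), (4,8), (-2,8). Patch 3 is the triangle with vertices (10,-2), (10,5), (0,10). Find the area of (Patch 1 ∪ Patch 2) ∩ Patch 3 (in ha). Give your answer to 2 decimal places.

The region (Patch 1 ∪ Patch 2) ∩ Patch 3 is the polygon with vertices (4,5.2), (1.667,8), (4,8).
By the shoelace formula its area is 3.27.

3.27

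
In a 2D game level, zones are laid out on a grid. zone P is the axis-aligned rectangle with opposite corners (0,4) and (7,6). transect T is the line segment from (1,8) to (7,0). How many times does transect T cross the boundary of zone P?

The segment meets the boundary at (4,4), (2.5,6).

2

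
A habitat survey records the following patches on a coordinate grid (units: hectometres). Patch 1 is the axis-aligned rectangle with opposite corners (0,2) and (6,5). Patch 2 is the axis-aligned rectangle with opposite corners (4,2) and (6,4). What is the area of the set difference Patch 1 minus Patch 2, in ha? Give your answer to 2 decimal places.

14.00

|Patch 1∩Patch 2|: x∈[4,6], y∈[2,4] → 2·2 = 4.
|Patch 1| = 18.
|Patch 1 ∖ Patch 2| = |Patch 1| − |Patch 1∩Patch 2| = 18 − 4 = 14.00.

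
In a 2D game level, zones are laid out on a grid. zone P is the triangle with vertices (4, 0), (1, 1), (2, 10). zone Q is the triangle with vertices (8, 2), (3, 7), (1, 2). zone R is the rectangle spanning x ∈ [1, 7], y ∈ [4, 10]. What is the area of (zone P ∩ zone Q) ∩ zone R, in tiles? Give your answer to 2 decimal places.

1.63

The region (zone P ∩ zone Q) ∩ zone R is the polygon with vertices (2.733,6.333), (3.2,4), (1.8,4).
By the shoelace formula its area is 1.63.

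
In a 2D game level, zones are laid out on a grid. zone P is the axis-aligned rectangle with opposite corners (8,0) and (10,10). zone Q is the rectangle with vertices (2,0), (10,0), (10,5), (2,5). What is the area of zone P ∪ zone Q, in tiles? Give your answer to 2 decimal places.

50.00

By inclusion–exclusion:
Individual areas: |zone P| = 20, |zone Q| = 40.
|zone P∩zone Q|: x∈[8,10], y∈[0,5] → 2·5 = 10.
|zone P ∪ zone Q| = 60 − 10 = 50.00.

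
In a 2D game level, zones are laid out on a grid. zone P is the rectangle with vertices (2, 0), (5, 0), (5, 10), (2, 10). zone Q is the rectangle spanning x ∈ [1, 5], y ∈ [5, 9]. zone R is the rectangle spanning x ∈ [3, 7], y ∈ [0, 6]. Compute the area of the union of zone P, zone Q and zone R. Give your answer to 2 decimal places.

46.00

By inclusion–exclusion:
Individual areas: |zone P| = 30, |zone Q| = 16, |zone R| = 24.
|zone P∩zone Q|: x∈[2,5], y∈[5,9] → 3·4 = 12.
|zone P∩zone R|: x∈[3,5], y∈[0,6] → 2·6 = 12.
|zone Q∩zone R|: x∈[3,5], y∈[5,6] → 2·1 = 2.
|zone P∩zone Q∩zone R| = 2.
|zone P ∪ zone Q ∪ zone R| = 70 − 26 + 2 = 46.00.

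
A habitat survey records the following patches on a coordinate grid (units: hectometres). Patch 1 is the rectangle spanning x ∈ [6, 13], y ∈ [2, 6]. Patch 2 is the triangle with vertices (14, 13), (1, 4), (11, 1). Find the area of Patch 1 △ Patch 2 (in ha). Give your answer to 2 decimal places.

47.33

|Patch 1| = 28, |Patch 2| = 64.5, |Patch 1∩Patch 2| = 22.5833.
|Patch 1 △ Patch 2| = |Patch 1| + |Patch 2| − 2·|Patch 1∩Patch 2| = 28 + 64.5 − 45.1667 = 47.33.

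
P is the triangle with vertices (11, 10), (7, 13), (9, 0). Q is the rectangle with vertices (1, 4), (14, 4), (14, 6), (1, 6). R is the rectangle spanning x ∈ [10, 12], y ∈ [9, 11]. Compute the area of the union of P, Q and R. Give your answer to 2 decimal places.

By inclusion–exclusion:
Individual areas: |P| = 23, |Q| = 26, |R| = 4.
|P∩Q| = 3.5385.
|P∩R| = 1.275.
|Q∩R| = 0 (no overlap).
|P∩Q∩R| = 0.
|P ∪ Q ∪ R| = 53 − 4.8135 + 0 = 48.19.

48.19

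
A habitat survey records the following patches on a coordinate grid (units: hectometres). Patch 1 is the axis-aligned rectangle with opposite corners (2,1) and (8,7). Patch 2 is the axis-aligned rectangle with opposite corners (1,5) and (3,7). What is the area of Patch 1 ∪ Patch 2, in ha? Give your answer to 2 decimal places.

By inclusion–exclusion:
Individual areas: |Patch 1| = 36, |Patch 2| = 4.
|Patch 1∩Patch 2|: x∈[2,3], y∈[5,7] → 1·2 = 2.
|Patch 1 ∪ Patch 2| = 40 − 2 = 38.00.

38.00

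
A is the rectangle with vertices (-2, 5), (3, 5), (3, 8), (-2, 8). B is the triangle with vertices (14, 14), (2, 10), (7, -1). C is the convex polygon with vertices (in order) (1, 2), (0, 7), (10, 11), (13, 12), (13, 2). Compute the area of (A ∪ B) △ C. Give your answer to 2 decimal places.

69.48

|A ∪ B| = 90.9909.
|(A ∪ B) ∩ C| = 58.7548.
|(A ∪ B) △ C| = 90.9909 + 96 − 117.5096 = 69.48.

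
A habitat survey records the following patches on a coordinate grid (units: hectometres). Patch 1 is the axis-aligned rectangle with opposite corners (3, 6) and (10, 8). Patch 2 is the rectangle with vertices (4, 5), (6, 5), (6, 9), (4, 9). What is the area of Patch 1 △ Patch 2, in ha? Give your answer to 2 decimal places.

14.00

|Patch 1∩Patch 2|: x∈[4,6], y∈[6,8] → 2·2 = 4.
|Patch 1 △ Patch 2| = |Patch 1| + |Patch 2| − 2·|Patch 1∩Patch 2| = 14 + 8 − 8 = 14.00.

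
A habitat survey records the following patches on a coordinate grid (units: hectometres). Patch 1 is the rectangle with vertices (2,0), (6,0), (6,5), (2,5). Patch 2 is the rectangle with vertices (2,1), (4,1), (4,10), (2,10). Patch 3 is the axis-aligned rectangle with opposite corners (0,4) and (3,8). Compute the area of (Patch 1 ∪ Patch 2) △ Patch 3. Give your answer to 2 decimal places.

|Patch 1 ∪ Patch 2| = 30.
|(Patch 1 ∪ Patch 2) ∩ Patch 3| = 4.
|(Patch 1 ∪ Patch 2) △ Patch 3| = 30 + 12 − 8 = 34.00.

34.00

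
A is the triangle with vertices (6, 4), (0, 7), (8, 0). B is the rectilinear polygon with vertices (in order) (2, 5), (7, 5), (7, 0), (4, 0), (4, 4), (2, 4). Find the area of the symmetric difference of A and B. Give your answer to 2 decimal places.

|A| = 9, |B| = 17, |A∩B| = 6.5804.
|A △ B| = |A| + |B| − 2·|A∩B| = 9 + 17 − 13.1607 = 12.84.

12.84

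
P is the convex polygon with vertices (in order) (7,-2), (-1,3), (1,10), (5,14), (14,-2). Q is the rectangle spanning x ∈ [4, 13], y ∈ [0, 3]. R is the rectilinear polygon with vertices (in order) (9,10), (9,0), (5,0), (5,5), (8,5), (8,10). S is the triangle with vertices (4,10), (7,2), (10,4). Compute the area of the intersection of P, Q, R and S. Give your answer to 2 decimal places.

0.94

The intersection is the polygon with vertices (8.5,3), (7,2), (6.625,3).
By the shoelace formula its area is 0.94.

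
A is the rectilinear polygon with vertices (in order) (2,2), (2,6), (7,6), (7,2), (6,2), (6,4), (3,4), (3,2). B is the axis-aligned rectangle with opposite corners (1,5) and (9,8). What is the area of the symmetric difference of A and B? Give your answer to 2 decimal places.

|A| = 14, |B| = 24, |A∩B| = 5.
|A △ B| = |A| + |B| − 2·|A∩B| = 14 + 24 − 10 = 28.00.

28.00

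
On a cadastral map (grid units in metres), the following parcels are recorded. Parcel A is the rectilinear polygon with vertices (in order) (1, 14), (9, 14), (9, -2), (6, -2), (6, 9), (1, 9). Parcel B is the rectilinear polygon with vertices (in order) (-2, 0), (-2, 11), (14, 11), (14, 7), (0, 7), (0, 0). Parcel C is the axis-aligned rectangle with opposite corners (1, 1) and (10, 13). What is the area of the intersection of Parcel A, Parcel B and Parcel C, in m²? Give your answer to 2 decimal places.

22.00

The intersection is the polygon with vertices (6,7), (6,9), (1,9), (1,11), (9,11), (9,7).
By the shoelace formula its area is 22.00.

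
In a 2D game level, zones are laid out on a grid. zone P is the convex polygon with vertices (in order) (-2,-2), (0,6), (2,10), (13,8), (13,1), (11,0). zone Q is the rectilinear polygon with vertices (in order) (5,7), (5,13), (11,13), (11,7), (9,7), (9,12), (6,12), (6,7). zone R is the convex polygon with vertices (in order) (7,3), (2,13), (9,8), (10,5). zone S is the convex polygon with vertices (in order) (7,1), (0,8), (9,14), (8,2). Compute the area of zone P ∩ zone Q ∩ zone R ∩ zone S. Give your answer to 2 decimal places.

The intersection is the polygon with vertices (5,7), (5,9.454), (6,9.273), (6,7).
By the shoelace formula its area is 2.36.

2.36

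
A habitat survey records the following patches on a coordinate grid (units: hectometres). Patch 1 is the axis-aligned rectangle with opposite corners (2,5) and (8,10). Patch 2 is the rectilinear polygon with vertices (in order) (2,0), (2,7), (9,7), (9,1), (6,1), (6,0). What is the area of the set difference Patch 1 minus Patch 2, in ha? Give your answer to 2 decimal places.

18.00

|Patch 1| = 30, |Patch 1∩Patch 2| = 12.
|Patch 1 ∖ Patch 2| = |Patch 1| − |Patch 1∩Patch 2| = 30 − 12 = 18.00.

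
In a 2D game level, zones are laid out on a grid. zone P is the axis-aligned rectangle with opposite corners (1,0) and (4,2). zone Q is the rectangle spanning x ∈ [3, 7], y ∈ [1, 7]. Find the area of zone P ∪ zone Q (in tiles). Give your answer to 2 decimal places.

29.00

By inclusion–exclusion:
Individual areas: |zone P| = 6, |zone Q| = 24.
|zone P∩zone Q|: x∈[3,4], y∈[1,2] → 1·1 = 1.
|zone P ∪ zone Q| = 30 − 1 = 29.00.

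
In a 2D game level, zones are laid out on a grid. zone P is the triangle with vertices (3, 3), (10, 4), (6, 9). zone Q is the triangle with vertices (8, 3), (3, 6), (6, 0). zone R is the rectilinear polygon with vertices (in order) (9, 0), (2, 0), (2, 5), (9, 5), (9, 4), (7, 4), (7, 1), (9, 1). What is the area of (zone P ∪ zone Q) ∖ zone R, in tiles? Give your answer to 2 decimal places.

|zone P ∪ zone Q| = 26.6481.
|(zone P ∪ zone Q) ∩ zone R| = 13.475.
|(zone P ∪ zone Q) ∖ zone R| = 26.6481 − 13.475 = 13.17.

13.17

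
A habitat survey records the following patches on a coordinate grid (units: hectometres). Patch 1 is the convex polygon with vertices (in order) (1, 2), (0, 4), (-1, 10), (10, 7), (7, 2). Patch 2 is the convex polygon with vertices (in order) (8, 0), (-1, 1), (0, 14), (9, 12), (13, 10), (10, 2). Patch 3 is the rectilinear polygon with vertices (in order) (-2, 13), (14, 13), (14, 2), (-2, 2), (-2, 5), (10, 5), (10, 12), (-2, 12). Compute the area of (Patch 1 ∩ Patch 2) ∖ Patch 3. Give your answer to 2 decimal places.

34.30

|Patch 1 ∩ Patch 2| = 57.0802.
|(Patch 1 ∩ Patch 2) ∩ Patch 3| = 22.7833.
|(Patch 1 ∩ Patch 2) ∖ Patch 3| = 57.0802 − 22.7833 = 34.30.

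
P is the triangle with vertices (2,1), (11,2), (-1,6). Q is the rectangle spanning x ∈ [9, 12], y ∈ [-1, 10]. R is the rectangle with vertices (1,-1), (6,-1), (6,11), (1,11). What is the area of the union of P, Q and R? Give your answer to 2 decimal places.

100.33

By inclusion–exclusion:
Individual areas: |P| = 24, |Q| = 33, |R| = 60.
|P∩Q| = 0.8889.
|P∩R| = 15.7778.
|Q∩R| = 0 (no overlap).
|P∩Q∩R| = 0.
|P ∪ Q ∪ R| = 117 − 16.6667 + 0 = 100.33.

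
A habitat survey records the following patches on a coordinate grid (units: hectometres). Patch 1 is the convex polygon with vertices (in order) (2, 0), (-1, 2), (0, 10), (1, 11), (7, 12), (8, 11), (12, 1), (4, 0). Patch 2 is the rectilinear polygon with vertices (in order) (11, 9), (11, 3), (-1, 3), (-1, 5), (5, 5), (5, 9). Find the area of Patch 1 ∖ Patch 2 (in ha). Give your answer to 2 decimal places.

|Patch 1| = 114, |Patch 1∩Patch 2| = 41.45.
|Patch 1 ∖ Patch 2| = |Patch 1| − |Patch 1∩Patch 2| = 114 − 41.45 = 72.55.

72.55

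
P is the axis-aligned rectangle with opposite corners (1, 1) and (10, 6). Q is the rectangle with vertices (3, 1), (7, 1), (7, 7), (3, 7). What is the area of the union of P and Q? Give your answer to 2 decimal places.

49.00

By inclusion–exclusion:
Individual areas: |P| = 45, |Q| = 24.
|P∩Q|: x∈[3,7], y∈[1,6] → 4·5 = 20.
|P ∪ Q| = 69 − 20 = 49.00.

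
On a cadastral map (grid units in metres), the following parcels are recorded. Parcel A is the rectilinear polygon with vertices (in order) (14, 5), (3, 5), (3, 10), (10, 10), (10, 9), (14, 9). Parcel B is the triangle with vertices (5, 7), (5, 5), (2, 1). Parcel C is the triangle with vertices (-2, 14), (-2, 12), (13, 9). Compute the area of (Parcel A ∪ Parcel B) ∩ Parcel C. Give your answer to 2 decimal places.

|Parcel A ∪ Parcel B| = 53.
|(Parcel A ∪ Parcel B) ∩ Parcel C| = 0.40.

0.40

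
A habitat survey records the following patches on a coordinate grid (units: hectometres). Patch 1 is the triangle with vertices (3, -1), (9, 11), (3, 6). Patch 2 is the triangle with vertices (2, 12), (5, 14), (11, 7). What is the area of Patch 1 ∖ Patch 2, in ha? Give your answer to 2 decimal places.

19.88

|Patch 1| = 21, |Patch 1∩Patch 2| = 1.1157.
|Patch 1 ∖ Patch 2| = |Patch 1| − |Patch 1∩Patch 2| = 21 − 1.1157 = 19.88.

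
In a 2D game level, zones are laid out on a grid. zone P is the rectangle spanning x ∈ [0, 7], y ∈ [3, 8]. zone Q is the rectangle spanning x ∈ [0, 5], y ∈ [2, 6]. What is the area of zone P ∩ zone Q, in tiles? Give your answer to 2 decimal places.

15.00

|zone P∩zone Q|: x∈[0,5], y∈[3,6] → 5·3 = 15.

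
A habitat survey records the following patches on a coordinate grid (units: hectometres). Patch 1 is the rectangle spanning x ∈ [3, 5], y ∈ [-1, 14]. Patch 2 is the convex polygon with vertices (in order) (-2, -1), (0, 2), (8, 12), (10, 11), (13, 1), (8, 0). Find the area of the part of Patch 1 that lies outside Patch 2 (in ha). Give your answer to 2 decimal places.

15.20

|Patch 1| = 30, |Patch 1∩Patch 2| = 14.8.
|Patch 1 ∖ Patch 2| = |Patch 1| − |Patch 1∩Patch 2| = 30 − 14.8 = 15.20.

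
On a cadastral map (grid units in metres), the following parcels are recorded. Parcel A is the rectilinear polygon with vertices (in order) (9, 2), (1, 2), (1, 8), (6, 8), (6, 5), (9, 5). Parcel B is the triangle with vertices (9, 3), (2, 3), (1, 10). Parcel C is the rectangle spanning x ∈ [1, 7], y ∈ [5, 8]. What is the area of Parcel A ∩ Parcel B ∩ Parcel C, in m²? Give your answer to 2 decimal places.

10.28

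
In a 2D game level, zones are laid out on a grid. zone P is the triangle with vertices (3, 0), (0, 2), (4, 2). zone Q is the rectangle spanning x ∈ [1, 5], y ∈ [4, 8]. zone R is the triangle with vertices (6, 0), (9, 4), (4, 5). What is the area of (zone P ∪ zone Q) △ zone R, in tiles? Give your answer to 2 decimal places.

30.10

|zone P ∪ zone Q| = 20.
|(zone P ∪ zone Q) ∩ zone R| = 0.7.
|(zone P ∪ zone Q) △ zone R| = 20 + 11.5 − 1.4 = 30.10.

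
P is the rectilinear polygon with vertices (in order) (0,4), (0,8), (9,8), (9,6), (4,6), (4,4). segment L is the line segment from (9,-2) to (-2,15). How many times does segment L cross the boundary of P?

2

The segment meets the boundary at (4,5.727), (2.529,8).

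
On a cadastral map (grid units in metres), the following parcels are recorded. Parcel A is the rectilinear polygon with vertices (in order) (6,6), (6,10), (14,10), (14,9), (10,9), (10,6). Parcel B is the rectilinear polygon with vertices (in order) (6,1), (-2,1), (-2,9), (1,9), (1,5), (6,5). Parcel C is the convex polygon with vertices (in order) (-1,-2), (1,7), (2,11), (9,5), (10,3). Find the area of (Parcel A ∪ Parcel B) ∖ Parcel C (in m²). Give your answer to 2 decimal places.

38.60

|Parcel A ∪ Parcel B| = 64.
|(Parcel A ∪ Parcel B) ∩ Parcel C| = 25.4041.
|(Parcel A ∪ Parcel B) ∖ Parcel C| = 64 − 25.4041 = 38.60.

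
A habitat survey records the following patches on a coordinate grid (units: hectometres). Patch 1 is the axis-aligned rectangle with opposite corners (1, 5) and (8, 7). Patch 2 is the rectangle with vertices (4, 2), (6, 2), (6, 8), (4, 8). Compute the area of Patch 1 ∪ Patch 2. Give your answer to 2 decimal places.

By inclusion–exclusion:
Individual areas: |Patch 1| = 14, |Patch 2| = 12.
|Patch 1∩Patch 2|: x∈[4,6], y∈[5,7] → 2·2 = 4.
|Patch 1 ∪ Patch 2| = 26 − 4 = 22.00.

22.00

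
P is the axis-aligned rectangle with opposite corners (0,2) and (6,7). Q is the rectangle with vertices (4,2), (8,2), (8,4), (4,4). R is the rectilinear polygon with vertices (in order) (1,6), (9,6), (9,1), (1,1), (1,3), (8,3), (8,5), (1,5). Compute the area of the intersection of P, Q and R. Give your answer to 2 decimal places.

The intersection is the polygon with vertices (4,2), (4,3), (6,3), (6,2).
By the shoelace formula its area is 2.00.

2.00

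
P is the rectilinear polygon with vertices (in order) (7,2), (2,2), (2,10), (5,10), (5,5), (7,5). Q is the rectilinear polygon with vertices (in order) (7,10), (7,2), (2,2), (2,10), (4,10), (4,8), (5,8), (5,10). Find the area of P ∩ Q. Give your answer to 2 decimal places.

28.00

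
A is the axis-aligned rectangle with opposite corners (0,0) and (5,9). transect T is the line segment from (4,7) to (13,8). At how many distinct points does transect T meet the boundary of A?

1

The segment meets the boundary at (5,7.111).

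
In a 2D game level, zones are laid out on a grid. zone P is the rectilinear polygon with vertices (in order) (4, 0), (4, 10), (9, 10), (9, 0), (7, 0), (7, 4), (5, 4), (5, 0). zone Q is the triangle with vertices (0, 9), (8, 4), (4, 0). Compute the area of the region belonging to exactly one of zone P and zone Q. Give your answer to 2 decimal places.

|zone P| = 42, |zone Q| = 26, |zone P∩zone Q| = 9.
|zone P △ zone Q| = |zone P| + |zone Q| − 2·|zone P∩zone Q| = 42 + 26 − 18 = 50.00.

50.00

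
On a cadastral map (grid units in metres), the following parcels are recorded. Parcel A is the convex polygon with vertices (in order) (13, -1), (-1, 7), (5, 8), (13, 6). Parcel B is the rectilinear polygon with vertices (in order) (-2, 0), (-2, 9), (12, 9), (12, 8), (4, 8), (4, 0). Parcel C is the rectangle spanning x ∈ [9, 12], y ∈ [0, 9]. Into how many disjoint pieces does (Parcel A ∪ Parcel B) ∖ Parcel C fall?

2

(Parcel A ∪ Parcel B) ∖ Parcel C splits into 2 disjoint pieces (area 83.3452, area 7).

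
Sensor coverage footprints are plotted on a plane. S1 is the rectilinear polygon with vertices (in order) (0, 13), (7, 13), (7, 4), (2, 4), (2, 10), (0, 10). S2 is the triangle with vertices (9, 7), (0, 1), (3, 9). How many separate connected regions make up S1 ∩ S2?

1

S1 ∩ S2 is a single connected region.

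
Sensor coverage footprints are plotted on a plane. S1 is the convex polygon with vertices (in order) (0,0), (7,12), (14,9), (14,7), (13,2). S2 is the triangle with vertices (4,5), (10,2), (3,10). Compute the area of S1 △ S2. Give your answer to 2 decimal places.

|S1| = 98, |S2| = 13.5, |S1∩S2| = 11.1283.
|S1 △ S2| = |S1| + |S2| − 2·|S1∩S2| = 98 + 13.5 − 22.2565 = 89.24.

89.24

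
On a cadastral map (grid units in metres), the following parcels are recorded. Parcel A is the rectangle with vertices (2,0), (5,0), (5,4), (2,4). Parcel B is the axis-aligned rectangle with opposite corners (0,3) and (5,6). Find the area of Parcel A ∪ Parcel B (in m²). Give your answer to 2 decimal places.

24.00

By inclusion–exclusion:
Individual areas: |Parcel A| = 12, |Parcel B| = 15.
|Parcel A∩Parcel B|: x∈[2,5], y∈[3,4] → 3·1 = 3.
|Parcel A ∪ Parcel B| = 27 − 3 = 24.00.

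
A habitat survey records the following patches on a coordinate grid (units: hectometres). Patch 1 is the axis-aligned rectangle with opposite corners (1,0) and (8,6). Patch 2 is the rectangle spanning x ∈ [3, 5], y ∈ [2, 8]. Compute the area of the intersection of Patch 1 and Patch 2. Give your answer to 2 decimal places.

|Patch 1∩Patch 2|: x∈[3,5], y∈[2,6] → 2·4 = 8.

8.00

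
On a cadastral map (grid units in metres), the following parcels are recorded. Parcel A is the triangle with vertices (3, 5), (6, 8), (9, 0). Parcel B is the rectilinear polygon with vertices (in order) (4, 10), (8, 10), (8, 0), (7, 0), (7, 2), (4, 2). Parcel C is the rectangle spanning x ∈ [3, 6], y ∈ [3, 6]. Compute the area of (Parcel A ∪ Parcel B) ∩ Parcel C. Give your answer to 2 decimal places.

The region (Parcel A ∪ Parcel B) ∩ Parcel C is the polygon with vertices (4,4.167), (3,5), (4,6), (6,6), (6,3), (4,3).
By the shoelace formula its area is 6.92.

6.92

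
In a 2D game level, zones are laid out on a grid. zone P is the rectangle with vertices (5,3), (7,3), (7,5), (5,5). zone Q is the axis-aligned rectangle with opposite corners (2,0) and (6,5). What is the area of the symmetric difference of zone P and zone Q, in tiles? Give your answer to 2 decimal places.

20.00

|zone P∩zone Q|: x∈[5,6], y∈[3,5] → 1·2 = 2.
|zone P △ zone Q| = |zone P| + |zone Q| − 2·|zone P∩zone Q| = 4 + 20 − 4 = 20.00.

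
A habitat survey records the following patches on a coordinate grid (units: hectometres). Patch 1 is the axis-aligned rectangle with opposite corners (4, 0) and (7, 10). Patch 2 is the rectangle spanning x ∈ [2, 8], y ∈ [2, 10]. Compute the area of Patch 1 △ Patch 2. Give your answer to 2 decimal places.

30.00

|Patch 1∩Patch 2|: x∈[4,7], y∈[2,10] → 3·8 = 24.
|Patch 1 △ Patch 2| = |Patch 1| + |Patch 2| − 2·|Patch 1∩Patch 2| = 30 + 48 − 48 = 30.00.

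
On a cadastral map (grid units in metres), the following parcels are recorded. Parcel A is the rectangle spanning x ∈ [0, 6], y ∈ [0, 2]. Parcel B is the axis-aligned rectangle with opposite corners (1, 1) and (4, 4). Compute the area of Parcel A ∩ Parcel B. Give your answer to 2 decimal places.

|Parcel A∩Parcel B|: x∈[1,4], y∈[1,2] → 3·1 = 3.

3.00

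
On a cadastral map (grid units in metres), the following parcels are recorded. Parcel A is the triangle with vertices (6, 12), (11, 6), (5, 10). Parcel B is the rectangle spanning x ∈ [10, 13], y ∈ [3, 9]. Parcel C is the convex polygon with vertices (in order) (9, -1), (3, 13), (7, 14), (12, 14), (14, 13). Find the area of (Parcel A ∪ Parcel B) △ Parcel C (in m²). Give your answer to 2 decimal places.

77.27

|Parcel A ∪ Parcel B| = 25.7333.
|(Parcel A ∪ Parcel B) ∩ Parcel C| = 16.7333.
|(Parcel A ∪ Parcel B) △ Parcel C| = 25.7333 + 85 − 33.4667 = 77.27.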